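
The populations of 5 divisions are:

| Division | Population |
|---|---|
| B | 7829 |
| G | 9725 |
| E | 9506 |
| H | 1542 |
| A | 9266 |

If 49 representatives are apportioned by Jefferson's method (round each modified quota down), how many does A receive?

12

Standard divisor 37868/49 ≈ 772.816; standard quotas: B 10.130, G 12.584, E 12.300, H 1.995, A 11.990.
Rounding down gives 10, 12, 12, 1, 11 = 46 seats, so the divisor must be adjusted.
With modified divisor 740: modified quotas B 10.580, G 13.142, E 12.846, H 2.084, A 12.522.
Rounding down: B 10, G 13, E 12, H 2, A 12 (total 49).
A receives 12.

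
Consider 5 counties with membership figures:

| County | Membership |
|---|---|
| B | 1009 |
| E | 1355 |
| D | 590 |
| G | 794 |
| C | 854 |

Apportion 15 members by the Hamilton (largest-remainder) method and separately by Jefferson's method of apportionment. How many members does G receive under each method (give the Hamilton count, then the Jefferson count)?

3 and 2

Hamilton: B 3, E 4, D 2, G 3, C 3.
Jefferson: B 3, E 5, D 2, G 2, C 3.
G gets 3 under Hamilton and 2 under Jefferson.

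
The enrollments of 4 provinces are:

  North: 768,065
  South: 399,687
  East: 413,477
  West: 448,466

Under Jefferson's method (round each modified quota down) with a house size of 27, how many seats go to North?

11

Standard divisor 2029695/27 ≈ 75173.889; standard quotas: North 10.217, South 5.317, East 5.500, West 5.966.
Rounding down gives 10, 5, 5, 5 = 25 seats, so the divisor must be adjusted.
With modified divisor 69400: modified quotas North 11.067, South 5.759, East 5.958, West 6.462.
Rounding down: North 11, South 5, East 5, West 6 (total 27).
North receives 11.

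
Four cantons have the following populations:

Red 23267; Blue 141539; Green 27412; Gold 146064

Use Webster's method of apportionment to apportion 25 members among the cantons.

Red 2, Blue 10, Green 2, Gold 11

Standard divisor 338282/25 ≈ 13531.28; standard quotas: Red 1.719, Blue 10.460, Green 2.026, Gold 10.795.
Rounding to the nearest integer gives Red 2, Blue 10, Green 2, Gold 11 — total 25, matching the house size, so no adjustment is needed.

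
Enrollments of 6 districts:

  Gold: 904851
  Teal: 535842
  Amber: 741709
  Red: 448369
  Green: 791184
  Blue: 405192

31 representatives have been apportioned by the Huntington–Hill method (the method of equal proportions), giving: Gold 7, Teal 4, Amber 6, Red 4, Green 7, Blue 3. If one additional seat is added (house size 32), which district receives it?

Priority for the next seat is population ÷ (√(s·(s+1))).
Priorities: Gold 120915.801, Teal 119817.914, Amber 114448.183, Red 100258.356, Green 105726.409, Blue 116968.855.
Highest priority: Gold.

Gold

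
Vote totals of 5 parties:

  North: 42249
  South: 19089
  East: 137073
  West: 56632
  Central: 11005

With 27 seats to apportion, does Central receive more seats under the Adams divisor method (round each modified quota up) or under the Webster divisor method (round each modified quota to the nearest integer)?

Adams

Adams: North 4, South 2, East 13, West 6, Central 2.
Webster: North 4, South 2, East 14, West 6, Central 1.
Central gets 2 under Adams and 1 under Webster.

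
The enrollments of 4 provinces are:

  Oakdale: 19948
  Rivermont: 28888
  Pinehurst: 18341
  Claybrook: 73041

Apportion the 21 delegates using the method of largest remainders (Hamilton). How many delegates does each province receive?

Oakdale 3; Rivermont 4; Pinehurst 3; Claybrook 11

The standard divisor is 140218/21 ≈ 6677.048.
Standard quotas: Oakdale 2.9875, Rivermont 4.3265, Pinehurst 2.7469, Claybrook 10.9391.
Lower quotas: Oakdale 2, Rivermont 4, Pinehurst 2, Claybrook 10 (sum 18, leaving 3 seats).
Remainders in descending order: Oakdale 0.9875, Claybrook 0.9391, Pinehurst 0.7469, Rivermont 0.3265.
The surplus seats go to Oakdale, Claybrook, Pinehurst.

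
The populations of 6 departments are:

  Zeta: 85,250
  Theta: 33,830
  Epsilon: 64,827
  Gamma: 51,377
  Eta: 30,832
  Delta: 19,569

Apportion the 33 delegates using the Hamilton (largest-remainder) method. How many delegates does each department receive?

Zeta 10, Theta 4, Epsilon 7, Gamma 6, Eta 4, Delta 2

The standard divisor is 285685/33 ≈ 8657.121.
Standard quotas: Zeta 9.8474, Theta 3.9078, Epsilon 7.4883, Gamma 5.9347, Eta 3.5615, Delta 2.2605.
Lower quotas: Zeta 9, Theta 3, Epsilon 7, Gamma 5, Eta 3, Delta 2 (sum 29, leaving 4 seats).
Remainders in descending order: Gamma 0.9347, Theta 0.9078, Zeta 0.8474, Eta 0.5615, Epsilon 0.4883, Delta 0.2605.
Largest remainders: Gamma, Theta, Zeta, Eta receive the extra seats.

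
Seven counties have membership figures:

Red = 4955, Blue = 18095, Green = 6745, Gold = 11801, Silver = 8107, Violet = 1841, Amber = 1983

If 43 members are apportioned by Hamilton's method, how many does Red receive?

4

The standard divisor is 53527/43 ≈ 1244.814.
Standard quotas: Red 3.9805, Blue 14.5363, Green 5.4185, Gold 9.4801, Silver 6.5126, Violet 1.4789, Amber 1.5930.
Lower quotas: Red 3, Blue 14, Green 5, Gold 9, Silver 6, Violet 1, Amber 1 (sum 39, leaving 4 seats).
Remainders in descending order: Red 0.9805, Amber 0.5930, Blue 0.5363, Silver 0.5126, Gold 0.4801, Violet 0.4789, Green 0.4185.
The surplus seats go to Red, Amber, Blue, Silver.
Red receives 4.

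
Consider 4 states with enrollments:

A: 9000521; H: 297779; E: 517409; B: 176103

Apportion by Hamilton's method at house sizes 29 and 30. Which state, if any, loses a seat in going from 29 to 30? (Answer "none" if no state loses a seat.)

At 29 seats: A 26, H 1, E 1, B 1.
At 30 seats: A 27, H 1, E 2, B 0.
B drops from 1 to 0.

B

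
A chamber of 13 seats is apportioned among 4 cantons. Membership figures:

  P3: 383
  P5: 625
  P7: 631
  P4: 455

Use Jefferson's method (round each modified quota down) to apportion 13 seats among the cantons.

P3=2, P5=4, P7=4, P4=3

Standard divisor 2094/13 ≈ 161.077; standard quotas: P3 2.378, P5 3.880, P7 3.917, P4 2.825.
Rounding down gives 2, 3, 3, 2 = 10 seats, so the divisor must be adjusted.
With modified divisor 140: modified quotas P3 2.736, P5 4.464, P7 4.507, P4 3.250.
Rounding down: P3 2, P5 4, P7 4, P4 3 (total 13).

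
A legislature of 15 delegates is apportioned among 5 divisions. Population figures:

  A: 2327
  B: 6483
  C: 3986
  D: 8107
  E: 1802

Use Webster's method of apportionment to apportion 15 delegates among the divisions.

Standard divisor 22705/15 ≈ 1513.667; standard quotas: A 1.537, B 4.283, C 2.633, D 5.356, E 1.190.
Rounding to the nearest integer gives A 2, B 4, C 3, D 5, E 1 — total 15, matching the house size, so no adjustment is needed.

A 2; B 4; C 3; D 5; E 1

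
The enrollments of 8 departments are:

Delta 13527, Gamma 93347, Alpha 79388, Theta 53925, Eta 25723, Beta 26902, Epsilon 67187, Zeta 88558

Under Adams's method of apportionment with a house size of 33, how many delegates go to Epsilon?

Standard divisor 448557/33 ≈ 13592.636; standard quotas: Delta 0.995, Gamma 6.867, Alpha 5.841, Theta 3.967, Eta 1.892, Beta 1.979, Epsilon 4.943, Zeta 6.515.
Rounding up gives 1, 7, 6, 4, 2, 2, 5, 7 = 34 seats, so the divisor must be adjusted.
With modified divisor 15200: modified quotas Delta 0.890, Gamma 6.141, Alpha 5.223, Theta 3.548, Eta 1.692, Beta 1.770, Epsilon 4.420, Zeta 5.826.
Rounding up: Delta 1, Gamma 7, Alpha 6, Theta 4, Eta 2, Beta 2, Epsilon 5, Zeta 6 (total 33).
Epsilon receives 5.

5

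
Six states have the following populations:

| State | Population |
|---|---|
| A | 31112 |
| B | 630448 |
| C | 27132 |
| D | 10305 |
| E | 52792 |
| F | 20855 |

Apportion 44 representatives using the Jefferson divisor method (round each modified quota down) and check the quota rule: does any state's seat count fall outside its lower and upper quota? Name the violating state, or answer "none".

Standard quotas: A 1.772, B 35.902, C 1.545, D 0.587, E 3.006, F 1.188.
Jefferson allocation: A 1, B 38, C 1, D 0, E 3, F 1.
B has quota 35.902 (lower 35, upper 36) but receives 38 — outside the quota interval.

B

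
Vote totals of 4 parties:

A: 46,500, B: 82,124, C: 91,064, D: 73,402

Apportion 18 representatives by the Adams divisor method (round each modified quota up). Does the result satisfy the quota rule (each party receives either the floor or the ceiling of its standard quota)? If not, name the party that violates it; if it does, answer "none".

none

Standard quotas: A 2.856, B 5.044, C 5.593, D 4.508.
Adams allocation: A 3, B 5, C 5, D 5.
Every allocation lies between the lower and upper quota.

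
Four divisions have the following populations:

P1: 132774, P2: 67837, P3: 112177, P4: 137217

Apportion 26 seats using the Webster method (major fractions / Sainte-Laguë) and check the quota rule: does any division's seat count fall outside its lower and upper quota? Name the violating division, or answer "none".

none

Standard quotas: P1 7.671, P2 3.919, P3 6.481, P4 7.928.
Webster allocation: P1 8, P2 4, P3 6, P4 8.
Every allocation lies between the lower and upper quota.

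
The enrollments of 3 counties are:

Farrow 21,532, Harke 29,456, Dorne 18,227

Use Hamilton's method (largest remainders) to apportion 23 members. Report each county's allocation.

Total 69215; standard divisor 69215/23 ≈ 3009.348.
Standard quotas: Farrow 7.1550, Harke 9.7882, Dorne 6.0568.
Lower quotas: Farrow 7, Harke 9, Dorne 6 (sum 22, leaving 1 seat).
Remainders in descending order: Harke 0.7882, Farrow 0.1550, Dorne 0.0568.
Largest remainder: Harke receives the extra seat.

Farrow 7, Harke 10, Dorne 6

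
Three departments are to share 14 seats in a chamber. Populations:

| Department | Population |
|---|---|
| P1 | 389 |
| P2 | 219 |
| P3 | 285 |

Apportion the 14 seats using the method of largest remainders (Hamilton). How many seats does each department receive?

The standard divisor is 893/14 ≈ 63.786.
Standard quotas: P1 6.099, P2 3.433, P3 4.468.
Lower quotas: P1 6, P2 3, P3 4 (sum 13, leaving 1 seat).
Remainders in descending order: P3 0.468, P2 0.433, P1 0.099.
The surplus seat goes to P3.

P1 6, P2 3, P3 5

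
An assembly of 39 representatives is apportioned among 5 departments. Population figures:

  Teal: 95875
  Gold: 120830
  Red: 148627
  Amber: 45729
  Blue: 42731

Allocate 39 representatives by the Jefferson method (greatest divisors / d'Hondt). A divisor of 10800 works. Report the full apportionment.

With modified divisor 10800: modified quotas Teal 8.877, Gold 11.188, Red 13.762, Amber 4.234, Blue 3.957.
Rounding down: Teal 8, Gold 11, Red 13, Amber 4, Blue 3 (total 39).

Teal 8, Gold 11, Red 13, Amber 4, Blue 3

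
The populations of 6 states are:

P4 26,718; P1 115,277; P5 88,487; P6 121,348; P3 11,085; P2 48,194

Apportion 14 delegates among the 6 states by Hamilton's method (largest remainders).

P4: 1, P1: 4, P5: 3, P6: 4, P3: 0, P2: 2

The standard divisor is 411109/14 ≈ 29364.929.
Standard quotas: P4 0.9099, P1 3.9257, P5 3.0134, P6 4.1324, P3 0.3775, P2 1.6412.
Lower quotas: P4 0, P1 3, P5 3, P6 4, P3 0, P2 1 (sum 11, leaving 3 seats).
Remainders in descending order: P1 0.9257, P4 0.9099, P2 0.6412, P3 0.3775, P6 0.1324, P5 0.0134.
The surplus seats go to P1, P4, P2.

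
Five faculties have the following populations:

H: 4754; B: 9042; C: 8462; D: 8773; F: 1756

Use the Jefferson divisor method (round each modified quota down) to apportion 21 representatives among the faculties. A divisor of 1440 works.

H=3; B=6; C=5; D=6; F=1

With modified divisor 1440: modified quotas H 3.301, B 6.279, C 5.876, D 6.092, F 1.219.
Rounding down: H 3, B 6, C 5, D 6, F 1 (total 21).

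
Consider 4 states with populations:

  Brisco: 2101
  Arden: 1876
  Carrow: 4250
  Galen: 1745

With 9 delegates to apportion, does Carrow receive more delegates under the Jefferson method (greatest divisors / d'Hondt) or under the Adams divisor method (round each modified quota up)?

Jefferson: Brisco 2, Arden 2, Carrow 4, Galen 1.
Adams: Brisco 2, Arden 2, Carrow 3, Galen 2.
Carrow gets 4 under Jefferson and 3 under Adams.

Jefferson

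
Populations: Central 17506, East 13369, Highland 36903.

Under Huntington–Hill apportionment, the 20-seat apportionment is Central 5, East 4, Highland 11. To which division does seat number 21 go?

Highland

Priority for the next seat is population ÷ (√(s·(s+1))).
Priorities: Central 3196.144, East 2989.399, Highland 3211.994.
Highest priority: Highland.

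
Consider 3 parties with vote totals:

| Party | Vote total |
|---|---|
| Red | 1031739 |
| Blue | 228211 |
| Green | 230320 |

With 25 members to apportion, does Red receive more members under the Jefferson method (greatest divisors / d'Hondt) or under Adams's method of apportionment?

Jefferson

Jefferson: Red 18, Blue 3, Green 4.
Adams: Red 17, Blue 4, Green 4.
Red gets 18 under Jefferson and 17 under Adams.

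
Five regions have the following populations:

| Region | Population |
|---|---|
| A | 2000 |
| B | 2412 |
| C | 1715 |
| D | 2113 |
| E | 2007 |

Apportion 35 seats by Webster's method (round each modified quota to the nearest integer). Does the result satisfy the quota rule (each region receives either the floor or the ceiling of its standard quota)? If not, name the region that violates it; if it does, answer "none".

Standard quotas: A 6.831, B 8.239, C 5.858, D 7.217, E 6.855.
Webster allocation: A 7, B 8, C 6, D 7, E 7.
Every allocation lies between the lower and upper quota.

none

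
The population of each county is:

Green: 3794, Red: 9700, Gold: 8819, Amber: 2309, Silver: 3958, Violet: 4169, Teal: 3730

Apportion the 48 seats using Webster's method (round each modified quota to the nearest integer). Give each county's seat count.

Standard divisor 36479/48 ≈ 759.979; standard quotas: Green 4.992, Red 12.764, Gold 11.604, Amber 3.038, Silver 5.208, Violet 5.486, Teal 4.908.
Rounding to the nearest integer gives Green 5, Red 13, Gold 12, Amber 3, Silver 5, Violet 5, Teal 5 — total 48, matching the house size, so no adjustment is needed.

Green 5, Red 13, Gold 12, Amber 3, Silver 5, Violet 5, Teal 5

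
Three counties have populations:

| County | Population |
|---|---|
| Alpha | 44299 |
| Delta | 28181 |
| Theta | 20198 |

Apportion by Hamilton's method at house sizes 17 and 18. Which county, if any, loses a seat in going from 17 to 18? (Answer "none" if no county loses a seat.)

none

At 17 seats: Alpha 8, Delta 5, Theta 4.
At 18 seats: Alpha 9, Delta 5, Theta 4.
No county's allocation decreased.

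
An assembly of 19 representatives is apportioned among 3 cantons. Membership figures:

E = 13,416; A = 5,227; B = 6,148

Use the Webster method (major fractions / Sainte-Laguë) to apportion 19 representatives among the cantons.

Standard divisor 24791/19 ≈ 1304.789; standard quotas: E 10.282, A 4.006, B 4.712.
Rounding to the nearest integer gives E 10, A 4, B 5 — total 19, matching the house size, so no adjustment is needed.

E=10, A=4, B=5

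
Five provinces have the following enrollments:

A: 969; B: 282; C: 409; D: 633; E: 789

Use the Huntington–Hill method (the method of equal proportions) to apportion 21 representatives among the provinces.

With divisor 147: modified quotas A 6.592, B 1.918, C 2.782, D 4.306, E 5.367.
Geometric-mean thresholds: A √(6·7)=6.481, B √(1·2)=1.414, C √(2·3)=2.449, D √(4·5)=4.472, E √(5·6)=5.477.
Each quota rounded against its threshold gives A 7, B 2, C 3, D 4, E 5 (total 21).

A 7, B 2, C 3, D 4, E 5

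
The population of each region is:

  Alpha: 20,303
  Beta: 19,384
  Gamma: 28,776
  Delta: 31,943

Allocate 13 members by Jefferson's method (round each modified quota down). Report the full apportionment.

Alpha=3, Beta=2, Gamma=4, Delta=4

Standard divisor 100406/13 ≈ 7723.538; standard quotas: Alpha 2.629, Beta 2.510, Gamma 3.726, Delta 4.136.
Rounding down gives 2, 2, 3, 4 = 11 seats, so the divisor must be adjusted.
With modified divisor 6600: modified quotas Alpha 3.076, Beta 2.937, Gamma 4.360, Delta 4.840.
Rounding down: Alpha 3, Beta 2, Gamma 4, Delta 4 (total 13).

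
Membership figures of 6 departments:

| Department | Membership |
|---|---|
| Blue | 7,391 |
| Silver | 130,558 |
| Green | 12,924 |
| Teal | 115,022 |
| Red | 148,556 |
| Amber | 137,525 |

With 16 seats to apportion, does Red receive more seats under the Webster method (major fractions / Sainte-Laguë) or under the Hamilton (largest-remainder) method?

Webster: Blue 0, Silver 4, Green 0, Teal 3, Red 5, Amber 4.
Hamilton: Blue 0, Silver 4, Green 1, Teal 3, Red 4, Amber 4.
Red gets 5 under Webster and 4 under Hamilton.

Webster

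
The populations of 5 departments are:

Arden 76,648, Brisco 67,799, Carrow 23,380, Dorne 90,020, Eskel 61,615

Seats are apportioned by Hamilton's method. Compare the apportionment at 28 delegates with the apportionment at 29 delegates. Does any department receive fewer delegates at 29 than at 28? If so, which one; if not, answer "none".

At 28 seats: Arden 7, Brisco 6, Carrow 2, Dorne 8, Eskel 5.
At 29 seats: Arden 7, Brisco 6, Carrow 2, Dorne 8, Eskel 6.
No department's allocation decreased.

none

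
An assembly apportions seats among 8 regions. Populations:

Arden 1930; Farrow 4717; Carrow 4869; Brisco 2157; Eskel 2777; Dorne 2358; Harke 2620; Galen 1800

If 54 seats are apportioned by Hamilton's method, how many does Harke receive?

6

Standard divisor: 23228 ÷ 54 ≈ 430.148.
Standard quotas: Arden 4.487, Farrow 10.966, Carrow 11.319, Brisco 5.015, Eskel 6.456, Dorne 5.482, Harke 6.091, Galen 4.185.
Lower quotas: Arden 4, Farrow 10, Carrow 11, Brisco 5, Eskel 6, Dorne 5, Harke 6, Galen 4 (sum 51, leaving 3 seats).
Remainders in descending order: Farrow 0.966, Arden 0.487, Dorne 0.482, Eskel 0.456, Carrow 0.319, Galen 0.185, Harke 0.091, Brisco 0.015.
The surplus seats go to Farrow, Arden, Dorne.
Harke receives 6.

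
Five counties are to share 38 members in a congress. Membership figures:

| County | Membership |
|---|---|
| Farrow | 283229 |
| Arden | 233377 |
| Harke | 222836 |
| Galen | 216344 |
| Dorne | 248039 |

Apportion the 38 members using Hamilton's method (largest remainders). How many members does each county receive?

Standard divisor: 1203825 ÷ 38 ≈ 31679.605.
Standard quotas: Farrow 8.9404, Arden 7.3668, Harke 7.0341, Galen 6.8291, Dorne 7.8296.
Lower quotas: Farrow 8, Arden 7, Harke 7, Galen 6, Dorne 7 (sum 35, leaving 3 seats).
Remainders in descending order: Farrow 0.9404, Dorne 0.8296, Galen 0.8291, Arden 0.3668, Harke 0.0341.
Largest remainders: Farrow, Dorne, Galen receive the extra seats.

Farrow=9, Arden=7, Harke=7, Galen=7, Dorne=8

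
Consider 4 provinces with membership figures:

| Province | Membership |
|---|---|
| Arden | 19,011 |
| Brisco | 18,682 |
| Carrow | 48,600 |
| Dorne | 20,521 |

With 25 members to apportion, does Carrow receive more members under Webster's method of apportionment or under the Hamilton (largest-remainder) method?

Webster: Arden 4, Brisco 4, Carrow 12, Dorne 5.
Hamilton: Arden 5, Brisco 4, Carrow 11, Dorne 5.
Carrow gets 12 under Webster and 11 under Hamilton.

Webster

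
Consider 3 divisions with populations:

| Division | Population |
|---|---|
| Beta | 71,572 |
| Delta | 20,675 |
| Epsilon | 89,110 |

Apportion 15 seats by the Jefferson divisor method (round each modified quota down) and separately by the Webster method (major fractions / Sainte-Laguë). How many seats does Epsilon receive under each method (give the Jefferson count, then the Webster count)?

Jefferson: Beta 6, Delta 1, Epsilon 8.
Webster: Beta 6, Delta 2, Epsilon 7.
Epsilon gets 8 under Jefferson and 7 under Webster.

8 and 7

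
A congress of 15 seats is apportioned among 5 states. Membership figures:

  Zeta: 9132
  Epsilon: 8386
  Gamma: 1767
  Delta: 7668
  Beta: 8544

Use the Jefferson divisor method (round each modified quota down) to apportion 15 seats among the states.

Zeta: 4, Epsilon: 4, Gamma: 0, Delta: 3, Beta: 4

Standard divisor 35497/15 ≈ 2366.467; standard quotas: Zeta 3.859, Epsilon 3.544, Gamma 0.747, Delta 3.240, Beta 3.610.
Rounding down gives 3, 3, 0, 3, 3 = 12 seats, so the divisor must be adjusted.
With modified divisor 2000: modified quotas Zeta 4.566, Epsilon 4.193, Gamma 0.883, Delta 3.834, Beta 4.272.
Rounding down: Zeta 4, Epsilon 4, Gamma 0, Delta 3, Beta 4 (total 15).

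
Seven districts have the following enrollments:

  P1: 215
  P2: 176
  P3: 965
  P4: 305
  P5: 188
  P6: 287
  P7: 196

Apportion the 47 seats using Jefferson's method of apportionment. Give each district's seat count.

P1=4; P2=3; P3=20; P4=6; P5=4; P6=6; P7=4

Standard divisor 2332/47 ≈ 49.617; standard quotas: P1 4.333, P2 3.547, P3 19.449, P4 6.147, P5 3.789, P6 5.784, P7 3.950.
Rounding down gives 4, 3, 19, 6, 3, 5, 3 = 43 seats, so the divisor must be adjusted.
With modified divisor 46: modified quotas P1 4.674, P2 3.826, P3 20.978, P4 6.630, P5 4.087, P6 6.239, P7 4.261.
Rounding down: P1 4, P2 3, P3 20, P4 6, P5 4, P6 6, P7 4 (total 47).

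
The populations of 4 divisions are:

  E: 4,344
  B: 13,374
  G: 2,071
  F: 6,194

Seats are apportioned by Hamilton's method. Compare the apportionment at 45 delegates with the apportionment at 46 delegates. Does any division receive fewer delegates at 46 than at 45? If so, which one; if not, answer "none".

At 45 seats: E 7, B 23, G 4, F 11.
At 46 seats: E 8, B 24, G 3, F 11.
G drops from 4 to 3.

G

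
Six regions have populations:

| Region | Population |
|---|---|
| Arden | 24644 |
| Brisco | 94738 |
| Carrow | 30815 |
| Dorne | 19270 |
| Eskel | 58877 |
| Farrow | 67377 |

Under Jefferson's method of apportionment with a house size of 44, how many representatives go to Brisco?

15

Standard divisor 295721/44 ≈ 6720.932; standard quotas: Arden 3.667, Brisco 14.096, Carrow 4.585, Dorne 2.867, Eskel 8.760, Farrow 10.025.
Rounding down gives 3, 14, 4, 2, 8, 10 = 41 seats, so the divisor must be adjusted.
With modified divisor 6200: modified quotas Arden 3.975, Brisco 15.280, Carrow 4.970, Dorne 3.108, Eskel 9.496, Farrow 10.867.
Rounding down: Arden 3, Brisco 15, Carrow 4, Dorne 3, Eskel 9, Farrow 10 (total 44).
Brisco receives 15.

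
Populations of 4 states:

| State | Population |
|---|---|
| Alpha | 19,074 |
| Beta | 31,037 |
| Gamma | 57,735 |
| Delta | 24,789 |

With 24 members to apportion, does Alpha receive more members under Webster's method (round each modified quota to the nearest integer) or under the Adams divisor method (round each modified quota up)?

Adams

Webster: Alpha 3, Beta 6, Gamma 10, Delta 5.
Adams: Alpha 4, Beta 6, Gamma 10, Delta 4.
Alpha gets 3 under Webster and 4 under Adams.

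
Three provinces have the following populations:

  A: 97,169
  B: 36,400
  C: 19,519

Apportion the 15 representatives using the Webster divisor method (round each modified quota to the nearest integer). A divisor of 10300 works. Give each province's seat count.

A: 9, B: 4, C: 2

With modified divisor 10300: modified quotas A 9.434, B 3.534, C 1.895.
Rounding to the nearest integer: A 9, B 4, C 2 (total 15).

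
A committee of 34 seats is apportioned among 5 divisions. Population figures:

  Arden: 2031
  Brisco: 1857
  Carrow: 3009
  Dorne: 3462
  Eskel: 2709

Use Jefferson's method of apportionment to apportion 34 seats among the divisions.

Standard divisor 13068/34 ≈ 384.353; standard quotas: Arden 5.284, Brisco 4.831, Carrow 7.829, Dorne 9.007, Eskel 7.048.
Rounding down gives 5, 4, 7, 9, 7 = 32 seats, so the divisor must be adjusted.
With modified divisor 360: modified quotas Arden 5.642, Brisco 5.158, Carrow 8.358, Dorne 9.617, Eskel 7.525.
Rounding down: Arden 5, Brisco 5, Carrow 8, Dorne 9, Eskel 7 (total 34).

Arden=5, Brisco=5, Carrow=8, Dorne=9, Eskel=7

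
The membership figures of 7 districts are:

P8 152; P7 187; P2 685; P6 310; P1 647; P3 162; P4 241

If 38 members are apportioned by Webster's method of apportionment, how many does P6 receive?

Standard divisor 2384/38 ≈ 62.737; standard quotas: P8 2.423, P7 2.981, P2 10.919, P6 4.941, P1 10.313, P3 2.582, P4 3.841.
Rounding to the nearest integer gives P8 2, P7 3, P2 11, P6 5, P1 10, P3 3, P4 4 — total 38, matching the house size, so no adjustment is needed.
P6 receives 5.

5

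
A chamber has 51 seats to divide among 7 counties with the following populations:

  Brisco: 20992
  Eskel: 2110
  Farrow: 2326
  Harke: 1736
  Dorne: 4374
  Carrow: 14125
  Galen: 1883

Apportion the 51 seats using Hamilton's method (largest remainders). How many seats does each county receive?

The standard divisor is 47546/51 ≈ 932.275.
Standard quotas: Brisco 22.5170, Eskel 2.2633, Farrow 2.4950, Harke 1.8621, Dorne 4.6918, Carrow 15.1511, Galen 2.0198.
Lower quotas: Brisco 22, Eskel 2, Farrow 2, Harke 1, Dorne 4, Carrow 15, Galen 2 (sum 48, leaving 3 seats).
Remainders in descending order: Harke 0.8621, Dorne 0.6918, Brisco 0.5170, Farrow 0.4950, Eskel 0.2633, Carrow 0.1511, Galen 0.0198.
The surplus seats go to Harke, Dorne, Brisco.

Brisco: 23; Eskel: 2; Farrow: 2; Harke: 2; Dorne: 5; Carrow: 15; Galen: 2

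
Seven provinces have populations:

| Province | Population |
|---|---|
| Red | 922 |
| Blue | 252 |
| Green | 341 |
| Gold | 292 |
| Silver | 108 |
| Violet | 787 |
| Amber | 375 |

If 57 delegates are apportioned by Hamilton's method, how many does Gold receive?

Total 3077; standard divisor 3077/57 ≈ 53.982.
Standard quotas: Red 17.080, Blue 4.668, Green 6.317, Gold 5.409, Silver 2.001, Violet 14.579, Amber 6.947.
Lower quotas: Red 17, Blue 4, Green 6, Gold 5, Silver 2, Violet 14, Amber 6 (sum 54, leaving 3 seats).
Remainders in descending order: Amber 0.947, Blue 0.668, Violet 0.579, Gold 0.409, Green 0.317, Red 0.080, Silver 0.001.
The surplus seats go to Amber, Blue, Violet.
Gold receives 5.

5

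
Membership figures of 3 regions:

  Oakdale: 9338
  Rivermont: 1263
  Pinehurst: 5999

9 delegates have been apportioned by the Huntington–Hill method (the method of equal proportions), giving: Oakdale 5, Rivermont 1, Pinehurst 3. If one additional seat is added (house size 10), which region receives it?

Pinehurst

Priority for the next seat is population ÷ (√(s·(s+1))).
Priorities: Oakdale 1704.878, Rivermont 893.076, Pinehurst 1731.762.
Highest priority: Pinehurst.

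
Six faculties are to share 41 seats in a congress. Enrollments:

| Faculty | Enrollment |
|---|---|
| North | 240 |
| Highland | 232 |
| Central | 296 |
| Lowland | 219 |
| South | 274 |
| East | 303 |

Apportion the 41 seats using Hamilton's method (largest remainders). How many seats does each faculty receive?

North: 6; Highland: 6; Central: 8; Lowland: 6; South: 7; East: 8

The standard divisor is 1564/41 ≈ 38.146.
Standard quotas: North 6.292, Highland 6.082, Central 7.760, Lowland 5.741, South 7.183, East 7.943.
Lower quotas: North 6, Highland 6, Central 7, Lowland 5, South 7, East 7 (sum 38, leaving 3 seats).
Remainders in descending order: East 0.943, Central 0.760, Lowland 0.741, North 0.292, South 0.183, Highland 0.082.
Largest remainders: East, Central, Lowland receive the extra seats.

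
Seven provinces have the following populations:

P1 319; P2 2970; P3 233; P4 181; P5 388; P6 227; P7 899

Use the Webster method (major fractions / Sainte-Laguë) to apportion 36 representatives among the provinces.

Standard divisor 5217/36 ≈ 144.917; standard quotas: P1 2.201, P2 20.495, P3 1.608, P4 1.249, P5 2.677, P6 1.566, P7 6.204.
Rounding to the nearest integer gives P1 2, P2 20, P3 2, P4 1, P5 3, P6 2, P7 6 — total 36, matching the house size, so no adjustment is needed.

P1 2, P2 20, P3 2, P4 1, P5 3, P6 2, P7 6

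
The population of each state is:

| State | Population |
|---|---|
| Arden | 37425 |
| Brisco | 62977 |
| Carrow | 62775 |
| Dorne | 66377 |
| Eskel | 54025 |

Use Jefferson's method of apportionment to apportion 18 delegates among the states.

Arden 2, Brisco 4, Carrow 4, Dorne 4, Eskel 4

Standard divisor 283579/18 ≈ 15754.389; standard quotas: Arden 2.376, Brisco 3.997, Carrow 3.985, Dorne 4.213, Eskel 3.429.
Rounding down gives 2, 3, 3, 4, 3 = 15 seats, so the divisor must be adjusted.
With modified divisor 13400: modified quotas Arden 2.793, Brisco 4.700, Carrow 4.685, Dorne 4.954, Eskel 4.032.
Rounding down: Arden 2, Brisco 4, Carrow 4, Dorne 4, Eskel 4 (total 18).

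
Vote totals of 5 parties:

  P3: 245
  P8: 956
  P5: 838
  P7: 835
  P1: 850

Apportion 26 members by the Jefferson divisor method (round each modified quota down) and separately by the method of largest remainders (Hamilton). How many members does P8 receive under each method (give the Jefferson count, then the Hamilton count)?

Jefferson: P3 1, P8 7, P5 6, P7 6, P1 6.
Hamilton: P3 2, P8 6, P5 6, P7 6, P1 6.
P8 gets 7 under Jefferson and 6 under Hamilton.

7 and 6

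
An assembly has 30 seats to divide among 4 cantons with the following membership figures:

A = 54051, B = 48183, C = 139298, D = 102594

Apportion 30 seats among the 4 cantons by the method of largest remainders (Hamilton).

A: 5, B: 4, C: 12, D: 9

Standard divisor: 344126 ÷ 30 ≈ 11470.867.
Standard quotas: A 4.7120, B 4.2005, C 12.1436, D 8.9439.
Lower quotas: A 4, B 4, C 12, D 8 (sum 28, leaving 2 seats).
Remainders in descending order: D 0.9439, A 0.7120, B 0.2005, C 0.1436.
The surplus seats go to D, A.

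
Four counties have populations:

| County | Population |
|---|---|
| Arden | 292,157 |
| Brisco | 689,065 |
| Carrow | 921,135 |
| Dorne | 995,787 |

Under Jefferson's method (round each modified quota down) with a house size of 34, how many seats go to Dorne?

12

Standard divisor 2898144/34 ≈ 85239.529; standard quotas: Arden 3.427, Brisco 8.084, Carrow 10.806, Dorne 11.682.
Rounding down gives 3, 8, 10, 11 = 32 seats, so the divisor must be adjusted.
With modified divisor 79900: modified quotas Arden 3.657, Brisco 8.624, Carrow 11.529, Dorne 12.463.
Rounding down: Arden 3, Brisco 8, Carrow 11, Dorne 12 (total 34).
Dorne receives 12.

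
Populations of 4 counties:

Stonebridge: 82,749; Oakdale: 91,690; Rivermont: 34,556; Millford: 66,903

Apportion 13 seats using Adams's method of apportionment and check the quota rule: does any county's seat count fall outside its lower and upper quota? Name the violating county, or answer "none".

Standard quotas: Stonebridge 3.899, Oakdale 4.320, Rivermont 1.628, Millford 3.152.
Adams allocation: Stonebridge 4, Oakdale 4, Rivermont 2, Millford 3.
Every allocation lies between the lower and upper quota.

none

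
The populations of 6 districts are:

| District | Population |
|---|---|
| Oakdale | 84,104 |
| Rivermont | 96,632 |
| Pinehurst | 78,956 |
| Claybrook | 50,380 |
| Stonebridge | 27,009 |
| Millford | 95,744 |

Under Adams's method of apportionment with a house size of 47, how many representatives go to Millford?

Standard divisor 432825/47 ≈ 9209.043; standard quotas: Oakdale 9.133, Rivermont 10.493, Pinehurst 8.574, Claybrook 5.471, Stonebridge 2.933, Millford 10.397.
Rounding up gives 10, 11, 9, 6, 3, 11 = 50 seats, so the divisor must be adjusted.
With modified divisor 9800: modified quotas Oakdale 8.582, Rivermont 9.860, Pinehurst 8.057, Claybrook 5.141, Stonebridge 2.756, Millford 9.770.
Rounding up: Oakdale 9, Rivermont 10, Pinehurst 9, Claybrook 6, Stonebridge 3, Millford 10 (total 47).
Millford receives 10.

10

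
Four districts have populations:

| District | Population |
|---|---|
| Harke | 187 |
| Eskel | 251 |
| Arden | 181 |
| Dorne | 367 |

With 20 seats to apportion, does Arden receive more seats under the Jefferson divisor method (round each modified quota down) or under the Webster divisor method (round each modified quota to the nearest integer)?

Jefferson: Harke 4, Eskel 5, Arden 3, Dorne 8.
Webster: Harke 4, Eskel 5, Arden 4, Dorne 7.
Arden gets 3 under Jefferson and 4 under Webster.

Webster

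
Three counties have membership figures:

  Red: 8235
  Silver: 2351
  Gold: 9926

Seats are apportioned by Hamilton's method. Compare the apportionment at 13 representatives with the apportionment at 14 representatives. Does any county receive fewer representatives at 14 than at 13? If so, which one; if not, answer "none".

At 13 seats: Red 5, Silver 2, Gold 6.
At 14 seats: Red 6, Silver 1, Gold 7.
Silver drops from 2 to 1.

Silver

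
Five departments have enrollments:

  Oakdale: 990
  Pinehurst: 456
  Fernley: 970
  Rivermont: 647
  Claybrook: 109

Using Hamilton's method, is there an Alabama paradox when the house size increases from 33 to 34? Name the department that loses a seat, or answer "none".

none

At 33 seats: Oakdale 10, Pinehurst 5, Fernley 10, Rivermont 7, Claybrook 1.
At 34 seats: Oakdale 11, Pinehurst 5, Fernley 10, Rivermont 7, Claybrook 1.
No department's allocation decreased.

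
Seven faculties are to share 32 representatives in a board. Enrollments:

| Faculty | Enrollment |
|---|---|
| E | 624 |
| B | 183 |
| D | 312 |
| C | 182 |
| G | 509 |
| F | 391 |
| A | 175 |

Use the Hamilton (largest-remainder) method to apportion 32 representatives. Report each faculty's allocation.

E=8, B=3, D=4, C=3, G=7, F=5, A=2

The standard divisor is 2376/32 ≈ 74.25.
Standard quotas: E 8.404, B 2.465, D 4.202, C 2.451, G 6.855, F 5.266, A 2.357.
Lower quotas: E 8, B 2, D 4, C 2, G 6, F 5, A 2 (sum 29, leaving 3 seats).
Remainders in descending order: G 0.855, B 0.465, C 0.451, E 0.404, A 0.357, F 0.266, D 0.202.
The surplus seats go to G, B, C.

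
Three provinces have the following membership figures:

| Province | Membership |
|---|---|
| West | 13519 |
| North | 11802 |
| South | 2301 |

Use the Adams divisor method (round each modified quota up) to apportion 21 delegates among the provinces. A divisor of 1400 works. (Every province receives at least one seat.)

West 10, North 9, South 2

With modified divisor 1400: modified quotas West 9.656, North 8.430, South 1.644.
Rounding up: West 10, North 9, South 2 (total 21).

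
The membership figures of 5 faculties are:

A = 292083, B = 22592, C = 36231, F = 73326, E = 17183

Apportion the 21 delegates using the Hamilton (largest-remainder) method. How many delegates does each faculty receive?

A=14, B=1, C=2, F=3, E=1

Standard divisor: 441415 ÷ 21 ≈ 21019.762.
Standard quotas: A 13.8956, B 1.0748, C 1.7237, F 3.4884, E 0.8175.
Lower quotas: A 13, B 1, C 1, F 3, E 0 (sum 18, leaving 3 seats).
Remainders in descending order: A 0.8956, E 0.8175, C 0.7237, F 0.4884, B 0.0748.
Largest remainders: A, E, C receive the extra seats.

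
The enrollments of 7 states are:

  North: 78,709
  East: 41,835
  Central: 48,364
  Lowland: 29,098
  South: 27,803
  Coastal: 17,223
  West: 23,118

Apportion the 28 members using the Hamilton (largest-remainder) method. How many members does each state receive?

Total 266150; standard divisor 266150/28 ≈ 9505.357.
Standard quotas: North 8.2805, East 4.4012, Central 5.0881, Lowland 3.0612, South 2.9250, Coastal 1.8119, West 2.4321.
Lower quotas: North 8, East 4, Central 5, Lowland 3, South 2, Coastal 1, West 2 (sum 25, leaving 3 seats).
Remainders in descending order: South 0.9250, Coastal 0.8119, West 0.4321, East 0.4012, North 0.2805, Central 0.0881, Lowland 0.0612.
Largest remainders: South, Coastal, West receive the extra seats.

North=8, East=4, Central=5, Lowland=3, South=3, Coastal=2, West=3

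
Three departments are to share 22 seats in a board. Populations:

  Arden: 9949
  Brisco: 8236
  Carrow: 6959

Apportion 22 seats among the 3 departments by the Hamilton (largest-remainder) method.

Arden 9, Brisco 7, Carrow 6

The standard divisor is 25144/22 ≈ 1142.909.
Standard quotas: Arden 8.7050, Brisco 7.2062, Carrow 6.0888.
Lower quotas: Arden 8, Brisco 7, Carrow 6 (sum 21, leaving 1 seat).
Remainders in descending order: Arden 0.7050, Brisco 0.2062, Carrow 0.0888.
The surplus seat goes to Arden.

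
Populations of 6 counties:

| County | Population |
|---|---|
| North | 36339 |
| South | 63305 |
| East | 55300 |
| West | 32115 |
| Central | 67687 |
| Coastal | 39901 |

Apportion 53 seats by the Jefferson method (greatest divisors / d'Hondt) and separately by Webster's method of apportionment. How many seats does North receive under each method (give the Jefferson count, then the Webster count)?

Jefferson: North 6, South 12, East 10, West 6, Central 12, Coastal 7.
Webster: North 7, South 11, East 10, West 6, Central 12, Coastal 7.
North gets 6 under Jefferson and 7 under Webster.

6 and 7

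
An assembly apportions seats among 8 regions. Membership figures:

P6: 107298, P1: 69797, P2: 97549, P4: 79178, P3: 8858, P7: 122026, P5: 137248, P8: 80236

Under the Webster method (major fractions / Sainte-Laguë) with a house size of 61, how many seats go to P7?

11

Standard divisor 702190/61 ≈ 11511.311; standard quotas: P6 9.321, P1 6.063, P2 8.474, P4 6.878, P3 0.770, P7 10.601, P5 11.923, P8 6.970.
Rounding to the nearest integer gives P6 9, P1 6, P2 8, P4 7, P3 1, P7 11, P5 12, P8 7 — total 61, matching the house size, so no adjustment is needed.
P7 receives 11.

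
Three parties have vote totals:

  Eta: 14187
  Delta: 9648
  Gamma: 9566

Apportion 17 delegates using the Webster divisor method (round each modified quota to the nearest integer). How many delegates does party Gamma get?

5

Standard divisor 33401/17 ≈ 1964.765; standard quotas: Eta 7.221, Delta 4.911, Gamma 4.869.
Rounding to the nearest integer gives Eta 7, Delta 5, Gamma 5 — total 17, matching the house size, so no adjustment is needed.
Gamma receives 5.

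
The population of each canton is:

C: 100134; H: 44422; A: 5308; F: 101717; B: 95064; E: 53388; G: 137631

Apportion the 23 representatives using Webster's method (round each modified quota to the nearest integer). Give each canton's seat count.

Standard divisor 537664/23 ≈ 23376.696; standard quotas: C 4.283, H 1.900, A 0.227, F 4.351, B 4.067, E 2.284, G 5.888.
Rounding to the nearest integer gives 4, 2, 0, 4, 4, 2, 6 = 22 seats, so the divisor must be adjusted.
With modified divisor 22400: modified quotas C 4.470, H 1.983, A 0.237, F 4.541, B 4.244, E 2.383, G 6.144.
Rounding to the nearest integer: C 4, H 2, A 0, F 5, B 4, E 2, G 6 (total 23).

C 4, H 2, A 0, F 5, B 4, E 2, G 6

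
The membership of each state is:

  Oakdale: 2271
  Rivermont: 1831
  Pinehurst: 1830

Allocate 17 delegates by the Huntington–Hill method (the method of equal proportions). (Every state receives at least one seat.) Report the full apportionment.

Oakdale=7, Rivermont=5, Pinehurst=5

With divisor 342: modified quotas Oakdale 6.640, Rivermont 5.354, Pinehurst 5.351.
Geometric-mean thresholds: Oakdale √(6·7)=6.481, Rivermont √(5·6)=5.477, Pinehurst √(5·6)=5.477.
Each quota rounded against its threshold gives Oakdale 7, Rivermont 5, Pinehurst 5 (total 17).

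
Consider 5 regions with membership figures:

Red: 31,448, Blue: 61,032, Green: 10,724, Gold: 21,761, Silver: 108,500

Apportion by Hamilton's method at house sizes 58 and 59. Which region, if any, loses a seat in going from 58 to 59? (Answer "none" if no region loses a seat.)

none

At 58 seats: Red 8, Blue 15, Green 3, Gold 5, Silver 27.
At 59 seats: Red 8, Blue 15, Green 3, Gold 6, Silver 27.
No region's allocation decreased.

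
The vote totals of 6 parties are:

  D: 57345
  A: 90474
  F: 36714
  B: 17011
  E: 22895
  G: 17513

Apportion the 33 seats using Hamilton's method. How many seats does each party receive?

Standard divisor: 241952 ÷ 33 ≈ 7331.879.
Standard quotas: D 7.8213, A 12.3398, F 5.0074, B 2.3201, E 3.1227, G 2.3886.
Lower quotas: D 7, A 12, F 5, B 2, E 3, G 2 (sum 31, leaving 2 seats).
Remainders in descending order: D 0.8213, G 0.3886, A 0.3398, B 0.3201, E 0.1227, F 0.0074.
Largest remainders: D, G receive the extra seats.

D 8; A 12; F 5; B 2; E 3; G 3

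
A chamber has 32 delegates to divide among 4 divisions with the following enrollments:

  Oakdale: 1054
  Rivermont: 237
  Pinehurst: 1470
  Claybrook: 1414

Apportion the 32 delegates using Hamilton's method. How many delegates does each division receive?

Oakdale 8, Rivermont 2, Pinehurst 11, Claybrook 11

The standard divisor is 4175/32 ≈ 130.469.
Standard quotas: Oakdale 8.079, Rivermont 1.817, Pinehurst 11.267, Claybrook 10.838.
Lower quotas: Oakdale 8, Rivermont 1, Pinehurst 11, Claybrook 10 (sum 30, leaving 2 seats).
Remainders in descending order: Claybrook 0.838, Rivermont 0.817, Pinehurst 0.267, Oakdale 0.079.
Largest remainders: Claybrook, Rivermont receive the extra seats.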